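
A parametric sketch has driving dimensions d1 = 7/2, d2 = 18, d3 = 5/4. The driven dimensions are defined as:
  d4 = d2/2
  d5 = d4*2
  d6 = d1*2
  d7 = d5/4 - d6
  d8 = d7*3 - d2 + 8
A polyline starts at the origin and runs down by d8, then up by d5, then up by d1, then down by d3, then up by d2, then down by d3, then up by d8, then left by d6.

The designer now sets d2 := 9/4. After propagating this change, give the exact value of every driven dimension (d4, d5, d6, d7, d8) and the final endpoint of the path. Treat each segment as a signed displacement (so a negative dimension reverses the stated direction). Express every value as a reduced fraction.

Apply edit: d2 := 9/4
  d4 = d2/2 = 9/8
  d5 = d4*2 = 9/4
  d6 = d1*2 = 7
  d7 = d5/4 - d6 = -103/16
  d8 = d7*3 - d2 + 8 = -217/16
Walk from origin (0, 0):
  seg 1: down by d8 = -217/16 → (0, 217/16)
  seg 2: up by d5 = 9/4 → (0, 253/16)
  seg 3: up by d1 = 7/2 → (0, 309/16)
  seg 4: down by d3 = 5/4 → (0, 289/16)
  seg 5: up by d2 = 9/4 → (0, 325/16)
  seg 6: down by d3 = 5/4 → (0, 305/16)
  seg 7: up by d8 = -217/16 → (0, 11/2)
  seg 8: left by d6 = 7 → (-7, 11/2)

d4 = 9/8
d5 = 9/4
d6 = 7
d7 = -103/16
d8 = -217/16
endpoint = (-7, 11/2)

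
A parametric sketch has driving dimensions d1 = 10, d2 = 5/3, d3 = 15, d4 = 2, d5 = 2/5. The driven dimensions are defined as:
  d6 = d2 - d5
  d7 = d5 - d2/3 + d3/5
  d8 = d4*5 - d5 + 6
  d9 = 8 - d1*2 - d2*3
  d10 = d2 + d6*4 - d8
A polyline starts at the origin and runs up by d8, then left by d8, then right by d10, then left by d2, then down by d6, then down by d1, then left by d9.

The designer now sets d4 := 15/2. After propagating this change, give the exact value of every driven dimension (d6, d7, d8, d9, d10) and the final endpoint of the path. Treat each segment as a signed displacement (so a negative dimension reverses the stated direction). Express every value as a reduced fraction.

d6 = 19/15
d7 = 128/45
d8 = 431/10
d9 = -17
d10 = -1091/30
endpoint = (-962/15, 191/6)

Apply edit: d4 := 15/2
  d6 = d2 - d5 = 19/15
  d7 = d5 - d2/3 + d3/5 = 128/45
  d8 = d4*5 - d5 + 6 = 431/10
  d9 = 8 - d1*2 - d2*3 = -17
  d10 = d2 + d6*4 - d8 = -1091/30
Walk from origin (0, 0):
  seg 1: up by d8 = 431/10 → (0, 431/10)
  seg 2: left by d8 = 431/10 → (-431/10, 431/10)
  seg 3: right by d10 = -1091/30 → (-1192/15, 431/10)
  seg 4: left by d2 = 5/3 → (-1217/15, 431/10)
  seg 5: down by d6 = 19/15 → (-1217/15, 251/6)
  seg 6: down by d1 = 10 → (-1217/15, 191/6)
  seg 7: left by d9 = -17 → (-962/15, 191/6)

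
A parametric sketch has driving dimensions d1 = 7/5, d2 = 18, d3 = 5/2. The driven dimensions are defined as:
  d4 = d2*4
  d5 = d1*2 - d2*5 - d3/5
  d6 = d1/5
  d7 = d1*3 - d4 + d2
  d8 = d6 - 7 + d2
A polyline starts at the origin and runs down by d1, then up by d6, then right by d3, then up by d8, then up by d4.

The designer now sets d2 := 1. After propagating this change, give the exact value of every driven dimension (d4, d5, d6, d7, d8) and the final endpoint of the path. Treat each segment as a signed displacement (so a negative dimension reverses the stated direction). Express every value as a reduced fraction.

d4 = 4
d5 = -27/10
d6 = 7/25
d7 = 6/5
d8 = -143/25
endpoint = (5/2, -71/25)

Apply edit: d2 := 1
  d4 = d2*4 = 4
  d5 = d1*2 - d2*5 - d3/5 = -27/10
  d6 = d1/5 = 7/25
  d7 = d1*3 - d4 + d2 = 6/5
  d8 = d6 - 7 + d2 = -143/25
Walk from origin (0, 0):
  seg 1: down by d1 = 7/5 → (0, -7/5)
  seg 2: up by d6 = 7/25 → (0, -28/25)
  seg 3: right by d3 = 5/2 → (5/2, -28/25)
  seg 4: up by d8 = -143/25 → (5/2, -171/25)
  seg 5: up by d4 = 4 → (5/2, -71/25)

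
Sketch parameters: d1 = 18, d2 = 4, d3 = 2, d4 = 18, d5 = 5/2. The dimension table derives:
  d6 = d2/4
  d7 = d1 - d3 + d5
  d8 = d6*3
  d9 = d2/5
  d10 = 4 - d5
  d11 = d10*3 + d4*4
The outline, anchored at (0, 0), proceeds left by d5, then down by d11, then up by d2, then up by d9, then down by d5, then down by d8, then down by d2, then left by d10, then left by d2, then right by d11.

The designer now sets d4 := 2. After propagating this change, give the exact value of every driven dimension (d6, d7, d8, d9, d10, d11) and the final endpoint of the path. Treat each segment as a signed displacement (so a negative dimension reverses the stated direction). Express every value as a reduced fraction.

Apply edit: d4 := 2
  d6 = d2/4 = 1
  d7 = d1 - d3 + d5 = 37/2
  d8 = d6*3 = 3
  d9 = d2/5 = 4/5
  d10 = 4 - d5 = 3/2
  d11 = d10*3 + d4*4 = 25/2
Walk from origin (0, 0):
  seg 1: left by d5 = 5/2 → (-5/2, 0)
  seg 2: down by d11 = 25/2 → (-5/2, -25/2)
  seg 3: up by d2 = 4 → (-5/2, -17/2)
  seg 4: up by d9 = 4/5 → (-5/2, -77/10)
  seg 5: down by d5 = 5/2 → (-5/2, -51/5)
  seg 6: down by d8 = 3 → (-5/2, -66/5)
  seg 7: down by d2 = 4 → (-5/2, -86/5)
  seg 8: left by d10 = 3/2 → (-4, -86/5)
  seg 9: left by d2 = 4 → (-8, -86/5)
  seg 10: right by d11 = 25/2 → (9/2, -86/5)

d6 = 1
d7 = 37/2
d8 = 3
d9 = 4/5
d10 = 3/2
d11 = 25/2
endpoint = (9/2, -86/5)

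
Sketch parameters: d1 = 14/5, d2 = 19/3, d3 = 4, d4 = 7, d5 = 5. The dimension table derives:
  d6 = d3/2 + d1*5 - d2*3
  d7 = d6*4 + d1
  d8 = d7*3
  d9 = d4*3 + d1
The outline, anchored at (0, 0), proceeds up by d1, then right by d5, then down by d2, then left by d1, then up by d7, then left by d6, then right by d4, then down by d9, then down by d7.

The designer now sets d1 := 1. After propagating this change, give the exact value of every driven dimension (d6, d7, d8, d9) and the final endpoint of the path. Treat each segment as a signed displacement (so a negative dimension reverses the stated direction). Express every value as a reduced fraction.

d6 = -12
d7 = -47
d8 = -141
d9 = 22
endpoint = (23, -82/3)

Apply edit: d1 := 1
  d6 = d3/2 + d1*5 - d2*3 = -12
  d7 = d6*4 + d1 = -47
  d8 = d7*3 = -141
  d9 = d4*3 + d1 = 22
Walk from origin (0, 0):
  seg 1: up by d1 = 1 → (0, 1)
  seg 2: right by d5 = 5 → (5, 1)
  seg 3: down by d2 = 19/3 → (5, -16/3)
  seg 4: left by d1 = 1 → (4, -16/3)
  seg 5: up by d7 = -47 → (4, -157/3)
  seg 6: left by d6 = -12 → (16, -157/3)
  seg 7: right by d4 = 7 → (23, -157/3)
  seg 8: down by d9 = 22 → (23, -223/3)
  seg 9: down by d7 = -47 → (23, -82/3)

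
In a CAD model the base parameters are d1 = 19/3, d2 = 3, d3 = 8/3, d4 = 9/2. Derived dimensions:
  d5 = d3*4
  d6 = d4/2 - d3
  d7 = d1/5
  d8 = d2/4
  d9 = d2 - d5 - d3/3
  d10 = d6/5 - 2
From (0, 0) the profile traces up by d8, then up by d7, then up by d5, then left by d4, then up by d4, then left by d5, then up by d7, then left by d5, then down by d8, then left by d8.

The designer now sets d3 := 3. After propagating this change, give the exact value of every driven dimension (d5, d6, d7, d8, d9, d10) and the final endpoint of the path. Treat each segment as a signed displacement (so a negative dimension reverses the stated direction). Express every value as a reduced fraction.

d5 = 12
d6 = -3/4
d7 = 19/15
d8 = 3/4
d9 = -10
d10 = -43/20
endpoint = (-117/4, 571/30)

Apply edit: d3 := 3
  d5 = d3*4 = 12
  d6 = d4/2 - d3 = -3/4
  d7 = d1/5 = 19/15
  d8 = d2/4 = 3/4
  d9 = d2 - d5 - d3/3 = -10
  d10 = d6/5 - 2 = -43/20
Walk from origin (0, 0):
  seg 1: up by d8 = 3/4 → (0, 3/4)
  seg 2: up by d7 = 19/15 → (0, 121/60)
  seg 3: up by d5 = 12 → (0, 841/60)
  seg 4: left by d4 = 9/2 → (-9/2, 841/60)
  seg 5: up by d4 = 9/2 → (-9/2, 1111/60)
  seg 6: left by d5 = 12 → (-33/2, 1111/60)
  seg 7: up by d7 = 19/15 → (-33/2, 1187/60)
  seg 8: left by d5 = 12 → (-57/2, 1187/60)
  seg 9: down by d8 = 3/4 → (-57/2, 571/30)
  seg 10: left by d8 = 3/4 → (-117/4, 571/30)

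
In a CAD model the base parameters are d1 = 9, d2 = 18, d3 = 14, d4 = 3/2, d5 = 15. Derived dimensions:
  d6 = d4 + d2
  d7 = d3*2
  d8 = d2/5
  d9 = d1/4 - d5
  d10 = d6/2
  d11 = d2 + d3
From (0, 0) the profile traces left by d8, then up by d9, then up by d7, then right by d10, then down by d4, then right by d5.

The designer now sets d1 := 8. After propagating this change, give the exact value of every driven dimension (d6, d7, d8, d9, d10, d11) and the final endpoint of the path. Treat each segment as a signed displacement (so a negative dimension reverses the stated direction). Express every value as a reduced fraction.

Apply edit: d1 := 8
  d6 = d4 + d2 = 39/2
  d7 = d3*2 = 28
  d8 = d2/5 = 18/5
  d9 = d1/4 - d5 = -13
  d10 = d6/2 = 39/4
  d11 = d2 + d3 = 32
Walk from origin (0, 0):
  seg 1: left by d8 = 18/5 → (-18/5, 0)
  seg 2: up by d9 = -13 → (-18/5, -13)
  seg 3: up by d7 = 28 → (-18/5, 15)
  seg 4: right by d10 = 39/4 → (123/20, 15)
  seg 5: down by d4 = 3/2 → (123/20, 27/2)
  seg 6: right by d5 = 15 → (423/20, 27/2)

d6 = 39/2
d7 = 28
d8 = 18/5
d9 = -13
d10 = 39/4
d11 = 32
endpoint = (423/20, 27/2)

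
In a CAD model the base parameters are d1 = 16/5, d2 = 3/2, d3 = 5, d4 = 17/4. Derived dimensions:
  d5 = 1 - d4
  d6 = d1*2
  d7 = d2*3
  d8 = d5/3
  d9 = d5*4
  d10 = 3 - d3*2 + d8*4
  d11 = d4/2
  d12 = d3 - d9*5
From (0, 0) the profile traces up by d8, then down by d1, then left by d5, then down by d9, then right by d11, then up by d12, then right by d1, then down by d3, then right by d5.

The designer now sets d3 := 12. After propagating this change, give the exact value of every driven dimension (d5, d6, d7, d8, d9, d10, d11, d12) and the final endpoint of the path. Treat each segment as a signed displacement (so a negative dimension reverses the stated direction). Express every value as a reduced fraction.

Apply edit: d3 := 12
  d5 = 1 - d4 = -13/4
  d6 = d1*2 = 32/5
  d7 = d2*3 = 9/2
  d8 = d5/3 = -13/12
  d9 = d5*4 = -13
  d10 = 3 - d3*2 + d8*4 = -76/3
  d11 = d4/2 = 17/8
  d12 = d3 - d9*5 = 77
Walk from origin (0, 0):
  seg 1: up by d8 = -13/12 → (0, -13/12)
  seg 2: down by d1 = 16/5 → (0, -257/60)
  seg 3: left by d5 = -13/4 → (13/4, -257/60)
  seg 4: down by d9 = -13 → (13/4, 523/60)
  seg 5: right by d11 = 17/8 → (43/8, 523/60)
  seg 6: up by d12 = 77 → (43/8, 5143/60)
  seg 7: right by d1 = 16/5 → (343/40, 5143/60)
  seg 8: down by d3 = 12 → (343/40, 4423/60)
  seg 9: right by d5 = -13/4 → (213/40, 4423/60)

d5 = -13/4
d6 = 32/5
d7 = 9/2
d8 = -13/12
d9 = -13
d10 = -76/3
d11 = 17/8
d12 = 77
endpoint = (213/40, 4423/60)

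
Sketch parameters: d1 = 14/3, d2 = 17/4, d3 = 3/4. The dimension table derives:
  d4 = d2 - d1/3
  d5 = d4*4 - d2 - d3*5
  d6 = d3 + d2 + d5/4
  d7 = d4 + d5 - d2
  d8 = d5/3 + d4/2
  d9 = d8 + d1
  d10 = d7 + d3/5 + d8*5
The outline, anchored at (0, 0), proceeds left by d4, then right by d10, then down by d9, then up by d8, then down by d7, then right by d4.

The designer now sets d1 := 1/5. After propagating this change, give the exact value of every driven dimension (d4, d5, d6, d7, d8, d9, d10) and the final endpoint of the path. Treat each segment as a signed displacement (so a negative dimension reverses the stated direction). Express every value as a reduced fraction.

Apply edit: d1 := 1/5
  d4 = d2 - d1/3 = 251/60
  d5 = d4*4 - d2 - d3*5 = 131/15
  d6 = d3 + d2 + d5/4 = 431/60
  d7 = d4 + d5 - d2 = 26/3
  d8 = d5/3 + d4/2 = 1801/360
  d9 = d8 + d1 = 1873/360
  d10 = d7 + d3/5 + d8*5 = 12179/360
Walk from origin (0, 0):
  seg 1: left by d4 = 251/60 → (-251/60, 0)
  seg 2: right by d10 = 12179/360 → (10673/360, 0)
  seg 3: down by d9 = 1873/360 → (10673/360, -1873/360)
  seg 4: up by d8 = 1801/360 → (10673/360, -1/5)
  seg 5: down by d7 = 26/3 → (10673/360, -133/15)
  seg 6: right by d4 = 251/60 → (12179/360, -133/15)

d4 = 251/60
d5 = 131/15
d6 = 431/60
d7 = 26/3
d8 = 1801/360
d9 = 1873/360
d10 = 12179/360
endpoint = (12179/360, -133/15)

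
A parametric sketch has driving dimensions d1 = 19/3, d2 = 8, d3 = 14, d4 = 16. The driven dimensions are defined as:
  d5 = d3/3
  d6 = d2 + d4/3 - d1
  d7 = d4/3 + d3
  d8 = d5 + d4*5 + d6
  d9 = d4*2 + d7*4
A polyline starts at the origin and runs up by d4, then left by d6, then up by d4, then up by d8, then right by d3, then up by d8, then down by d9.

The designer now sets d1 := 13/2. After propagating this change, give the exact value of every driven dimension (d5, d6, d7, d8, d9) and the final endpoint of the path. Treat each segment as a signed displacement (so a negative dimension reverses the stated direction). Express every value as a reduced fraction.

Apply edit: d1 := 13/2
  d5 = d3/3 = 14/3
  d6 = d2 + d4/3 - d1 = 41/6
  d7 = d4/3 + d3 = 58/3
  d8 = d5 + d4*5 + d6 = 183/2
  d9 = d4*2 + d7*4 = 328/3
Walk from origin (0, 0):
  seg 1: up by d4 = 16 → (0, 16)
  seg 2: left by d6 = 41/6 → (-41/6, 16)
  seg 3: up by d4 = 16 → (-41/6, 32)
  seg 4: up by d8 = 183/2 → (-41/6, 247/2)
  seg 5: right by d3 = 14 → (43/6, 247/2)
  seg 6: up by d8 = 183/2 → (43/6, 215)
  seg 7: down by d9 = 328/3 → (43/6, 317/3)

d5 = 14/3
d6 = 41/6
d7 = 58/3
d8 = 183/2
d9 = 328/3
endpoint = (43/6, 317/3)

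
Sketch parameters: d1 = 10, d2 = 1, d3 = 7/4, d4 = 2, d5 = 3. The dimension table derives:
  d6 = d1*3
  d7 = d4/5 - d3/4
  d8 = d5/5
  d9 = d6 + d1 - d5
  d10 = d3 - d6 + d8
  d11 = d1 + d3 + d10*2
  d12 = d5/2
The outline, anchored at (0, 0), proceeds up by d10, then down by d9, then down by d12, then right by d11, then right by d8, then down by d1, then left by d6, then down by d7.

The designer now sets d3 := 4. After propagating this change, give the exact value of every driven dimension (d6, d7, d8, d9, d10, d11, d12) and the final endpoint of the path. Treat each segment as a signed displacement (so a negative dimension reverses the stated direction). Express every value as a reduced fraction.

Apply edit: d3 := 4
  d6 = d1*3 = 30
  d7 = d4/5 - d3/4 = -3/5
  d8 = d5/5 = 3/5
  d9 = d6 + d1 - d5 = 37
  d10 = d3 - d6 + d8 = -127/5
  d11 = d1 + d3 + d10*2 = -184/5
  d12 = d5/2 = 3/2
Walk from origin (0, 0):
  seg 1: up by d10 = -127/5 → (0, -127/5)
  seg 2: down by d9 = 37 → (0, -312/5)
  seg 3: down by d12 = 3/2 → (0, -639/10)
  seg 4: right by d11 = -184/5 → (-184/5, -639/10)
  seg 5: right by d8 = 3/5 → (-181/5, -639/10)
  seg 6: down by d1 = 10 → (-181/5, -739/10)
  seg 7: left by d6 = 30 → (-331/5, -739/10)
  seg 8: down by d7 = -3/5 → (-331/5, -733/10)

d6 = 30
d7 = -3/5
d8 = 3/5
d9 = 37
d10 = -127/5
d11 = -184/5
d12 = 3/2
endpoint = (-331/5, -733/10)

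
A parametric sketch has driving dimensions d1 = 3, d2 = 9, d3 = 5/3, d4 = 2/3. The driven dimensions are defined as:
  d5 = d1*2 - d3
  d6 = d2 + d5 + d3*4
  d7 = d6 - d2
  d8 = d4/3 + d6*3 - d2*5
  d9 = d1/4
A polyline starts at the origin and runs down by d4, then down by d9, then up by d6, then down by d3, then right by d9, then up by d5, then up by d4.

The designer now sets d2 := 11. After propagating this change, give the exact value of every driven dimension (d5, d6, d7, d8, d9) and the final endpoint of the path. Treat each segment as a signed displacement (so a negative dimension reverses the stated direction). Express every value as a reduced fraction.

Apply edit: d2 := 11
  d5 = d1*2 - d3 = 13/3
  d6 = d2 + d5 + d3*4 = 22
  d7 = d6 - d2 = 11
  d8 = d4/3 + d6*3 - d2*5 = 101/9
  d9 = d1/4 = 3/4
Walk from origin (0, 0):
  seg 1: down by d4 = 2/3 → (0, -2/3)
  seg 2: down by d9 = 3/4 → (0, -17/12)
  seg 3: up by d6 = 22 → (0, 247/12)
  seg 4: down by d3 = 5/3 → (0, 227/12)
  seg 5: right by d9 = 3/4 → (3/4, 227/12)
  seg 6: up by d5 = 13/3 → (3/4, 93/4)
  seg 7: up by d4 = 2/3 → (3/4, 287/12)

d5 = 13/3
d6 = 22
d7 = 11
d8 = 101/9
d9 = 3/4
endpoint = (3/4, 287/12)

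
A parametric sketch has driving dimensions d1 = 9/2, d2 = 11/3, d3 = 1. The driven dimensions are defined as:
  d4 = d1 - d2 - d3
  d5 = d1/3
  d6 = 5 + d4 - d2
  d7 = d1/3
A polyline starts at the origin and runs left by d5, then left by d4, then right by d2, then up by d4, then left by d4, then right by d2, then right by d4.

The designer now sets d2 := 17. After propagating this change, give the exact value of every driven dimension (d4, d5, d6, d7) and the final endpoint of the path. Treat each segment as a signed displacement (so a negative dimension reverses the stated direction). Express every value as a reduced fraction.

d4 = -27/2
d5 = 3/2
d6 = -51/2
d7 = 3/2
endpoint = (46, -27/2)

Apply edit: d2 := 17
  d4 = d1 - d2 - d3 = -27/2
  d5 = d1/3 = 3/2
  d6 = 5 + d4 - d2 = -51/2
  d7 = d1/3 = 3/2
Walk from origin (0, 0):
  seg 1: left by d5 = 3/2 → (-3/2, 0)
  seg 2: left by d4 = -27/2 → (12, 0)
  seg 3: right by d2 = 17 → (29, 0)
  seg 4: up by d4 = -27/2 → (29, -27/2)
  seg 5: left by d4 = -27/2 → (85/2, -27/2)
  seg 6: right by d2 = 17 → (119/2, -27/2)
  seg 7: right by d4 = -27/2 → (46, -27/2)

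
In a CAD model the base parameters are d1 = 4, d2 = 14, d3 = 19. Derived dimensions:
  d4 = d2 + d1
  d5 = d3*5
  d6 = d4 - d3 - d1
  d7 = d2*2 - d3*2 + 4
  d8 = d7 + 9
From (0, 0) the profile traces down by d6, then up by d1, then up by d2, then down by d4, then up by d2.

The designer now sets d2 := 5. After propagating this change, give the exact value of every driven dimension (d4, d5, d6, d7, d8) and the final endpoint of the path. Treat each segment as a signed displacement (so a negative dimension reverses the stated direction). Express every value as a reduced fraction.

d4 = 9
d5 = 95
d6 = -14
d7 = -24
d8 = -15
endpoint = (0, 19)

Apply edit: d2 := 5
  d4 = d2 + d1 = 9
  d5 = d3*5 = 95
  d6 = d4 - d3 - d1 = -14
  d7 = d2*2 - d3*2 + 4 = -24
  d8 = d7 + 9 = -15
Walk from origin (0, 0):
  seg 1: down by d6 = -14 → (0, 14)
  seg 2: up by d1 = 4 → (0, 18)
  seg 3: up by d2 = 5 → (0, 23)
  seg 4: down by d4 = 9 → (0, 14)
  seg 5: up by d2 = 5 → (0, 19)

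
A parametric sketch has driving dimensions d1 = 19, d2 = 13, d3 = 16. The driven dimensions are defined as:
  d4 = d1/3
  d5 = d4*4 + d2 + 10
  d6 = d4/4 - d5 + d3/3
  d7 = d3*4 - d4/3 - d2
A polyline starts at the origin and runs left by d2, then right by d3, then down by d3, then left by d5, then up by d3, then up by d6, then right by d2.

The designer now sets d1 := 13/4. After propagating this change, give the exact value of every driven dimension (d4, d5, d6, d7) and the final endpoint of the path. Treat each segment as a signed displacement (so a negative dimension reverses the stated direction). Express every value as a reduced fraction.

Apply edit: d1 := 13/4
  d4 = d1/3 = 13/12
  d5 = d4*4 + d2 + 10 = 82/3
  d6 = d4/4 - d5 + d3/3 = -1043/48
  d7 = d3*4 - d4/3 - d2 = 1823/36
Walk from origin (0, 0):
  seg 1: left by d2 = 13 → (-13, 0)
  seg 2: right by d3 = 16 → (3, 0)
  seg 3: down by d3 = 16 → (3, -16)
  seg 4: left by d5 = 82/3 → (-73/3, -16)
  seg 5: up by d3 = 16 → (-73/3, 0)
  seg 6: up by d6 = -1043/48 → (-73/3, -1043/48)
  seg 7: right by d2 = 13 → (-34/3, -1043/48)

d4 = 13/12
d5 = 82/3
d6 = -1043/48
d7 = 1823/36
endpoint = (-34/3, -1043/48)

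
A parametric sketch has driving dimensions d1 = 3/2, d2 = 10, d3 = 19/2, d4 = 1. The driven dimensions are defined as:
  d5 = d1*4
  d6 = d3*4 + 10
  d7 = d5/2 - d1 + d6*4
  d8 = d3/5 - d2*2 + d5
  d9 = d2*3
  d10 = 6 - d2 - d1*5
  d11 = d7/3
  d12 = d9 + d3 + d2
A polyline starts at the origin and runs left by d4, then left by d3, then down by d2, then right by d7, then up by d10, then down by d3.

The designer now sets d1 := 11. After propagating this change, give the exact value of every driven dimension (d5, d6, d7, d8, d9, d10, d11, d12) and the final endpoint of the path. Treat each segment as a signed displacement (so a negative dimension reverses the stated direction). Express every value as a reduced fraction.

d5 = 44
d6 = 48
d7 = 203
d8 = 259/10
d9 = 30
d10 = -59
d11 = 203/3
d12 = 99/2
endpoint = (385/2, -157/2)

Apply edit: d1 := 11
  d5 = d1*4 = 44
  d6 = d3*4 + 10 = 48
  d7 = d5/2 - d1 + d6*4 = 203
  d8 = d3/5 - d2*2 + d5 = 259/10
  d9 = d2*3 = 30
  d10 = 6 - d2 - d1*5 = -59
  d11 = d7/3 = 203/3
  d12 = d9 + d3 + d2 = 99/2
Walk from origin (0, 0):
  seg 1: left by d4 = 1 → (-1, 0)
  seg 2: left by d3 = 19/2 → (-21/2, 0)
  seg 3: down by d2 = 10 → (-21/2, -10)
  seg 4: right by d7 = 203 → (385/2, -10)
  seg 5: up by d10 = -59 → (385/2, -69)
  seg 6: down by d3 = 19/2 → (385/2, -157/2)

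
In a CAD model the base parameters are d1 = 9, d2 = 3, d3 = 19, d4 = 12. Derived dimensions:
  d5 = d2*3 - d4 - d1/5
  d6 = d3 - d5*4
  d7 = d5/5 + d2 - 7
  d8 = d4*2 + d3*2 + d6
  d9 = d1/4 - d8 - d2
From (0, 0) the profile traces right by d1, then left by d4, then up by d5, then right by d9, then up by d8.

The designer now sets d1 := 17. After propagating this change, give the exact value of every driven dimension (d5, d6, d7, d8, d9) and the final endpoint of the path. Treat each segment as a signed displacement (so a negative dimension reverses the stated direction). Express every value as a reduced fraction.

d5 = -32/5
d6 = 223/5
d7 = -132/25
d8 = 533/5
d9 = -2107/20
endpoint = (-2007/20, 501/5)

Apply edit: d1 := 17
  d5 = d2*3 - d4 - d1/5 = -32/5
  d6 = d3 - d5*4 = 223/5
  d7 = d5/5 + d2 - 7 = -132/25
  d8 = d4*2 + d3*2 + d6 = 533/5
  d9 = d1/4 - d8 - d2 = -2107/20
Walk from origin (0, 0):
  seg 1: right by d1 = 17 → (17, 0)
  seg 2: left by d4 = 12 → (5, 0)
  seg 3: up by d5 = -32/5 → (5, -32/5)
  seg 4: right by d9 = -2107/20 → (-2007/20, -32/5)
  seg 5: up by d8 = 533/5 → (-2007/20, 501/5)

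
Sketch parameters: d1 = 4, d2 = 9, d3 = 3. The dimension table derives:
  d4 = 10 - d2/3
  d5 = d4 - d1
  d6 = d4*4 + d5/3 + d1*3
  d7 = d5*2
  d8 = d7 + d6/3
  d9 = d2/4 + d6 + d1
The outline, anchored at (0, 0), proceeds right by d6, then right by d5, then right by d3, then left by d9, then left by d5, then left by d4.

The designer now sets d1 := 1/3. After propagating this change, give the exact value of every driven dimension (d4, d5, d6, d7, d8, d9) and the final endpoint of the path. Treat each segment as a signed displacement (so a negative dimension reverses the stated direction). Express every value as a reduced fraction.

Apply edit: d1 := 1/3
  d4 = 10 - d2/3 = 7
  d5 = d4 - d1 = 20/3
  d6 = d4*4 + d5/3 + d1*3 = 281/9
  d7 = d5*2 = 40/3
  d8 = d7 + d6/3 = 641/27
  d9 = d2/4 + d6 + d1 = 1217/36
Walk from origin (0, 0):
  seg 1: right by d6 = 281/9 → (281/9, 0)
  seg 2: right by d5 = 20/3 → (341/9, 0)
  seg 3: right by d3 = 3 → (368/9, 0)
  seg 4: left by d9 = 1217/36 → (85/12, 0)
  seg 5: left by d5 = 20/3 → (5/12, 0)
  seg 6: left by d4 = 7 → (-79/12, 0)

d4 = 7
d5 = 20/3
d6 = 281/9
d7 = 40/3
d8 = 641/27
d9 = 1217/36
endpoint = (-79/12, 0)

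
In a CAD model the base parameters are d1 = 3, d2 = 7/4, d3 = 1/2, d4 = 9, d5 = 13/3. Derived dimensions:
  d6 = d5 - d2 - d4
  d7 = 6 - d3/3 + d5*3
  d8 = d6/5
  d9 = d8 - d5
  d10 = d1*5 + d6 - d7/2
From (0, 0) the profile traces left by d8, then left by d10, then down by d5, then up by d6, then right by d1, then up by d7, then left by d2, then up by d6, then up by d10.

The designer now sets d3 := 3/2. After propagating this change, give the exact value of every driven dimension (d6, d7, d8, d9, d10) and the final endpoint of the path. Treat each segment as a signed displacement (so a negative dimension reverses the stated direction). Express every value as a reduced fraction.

d6 = -77/12
d7 = 37/2
d8 = -77/60
d9 = -337/60
d10 = -2/3
endpoint = (16/5, 2/3)

Apply edit: d3 := 3/2
  d6 = d5 - d2 - d4 = -77/12
  d7 = 6 - d3/3 + d5*3 = 37/2
  d8 = d6/5 = -77/60
  d9 = d8 - d5 = -337/60
  d10 = d1*5 + d6 - d7/2 = -2/3
Walk from origin (0, 0):
  seg 1: left by d8 = -77/60 → (77/60, 0)
  seg 2: left by d10 = -2/3 → (39/20, 0)
  seg 3: down by d5 = 13/3 → (39/20, -13/3)
  seg 4: up by d6 = -77/12 → (39/20, -43/4)
  seg 5: right by d1 = 3 → (99/20, -43/4)
  seg 6: up by d7 = 37/2 → (99/20, 31/4)
  seg 7: left by d2 = 7/4 → (16/5, 31/4)
  seg 8: up by d6 = -77/12 → (16/5, 4/3)
  seg 9: up by d10 = -2/3 → (16/5, 2/3)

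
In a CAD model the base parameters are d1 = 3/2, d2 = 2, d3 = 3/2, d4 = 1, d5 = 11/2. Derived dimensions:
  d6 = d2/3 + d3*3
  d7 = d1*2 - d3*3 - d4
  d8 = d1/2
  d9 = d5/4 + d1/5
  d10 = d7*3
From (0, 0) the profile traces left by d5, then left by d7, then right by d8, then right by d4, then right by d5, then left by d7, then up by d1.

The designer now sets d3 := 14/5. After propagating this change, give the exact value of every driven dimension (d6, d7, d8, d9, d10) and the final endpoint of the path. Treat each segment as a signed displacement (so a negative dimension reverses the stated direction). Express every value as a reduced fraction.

d6 = 136/15
d7 = -32/5
d8 = 3/4
d9 = 67/40
d10 = -96/5
endpoint = (291/20, 3/2)

Apply edit: d3 := 14/5
  d6 = d2/3 + d3*3 = 136/15
  d7 = d1*2 - d3*3 - d4 = -32/5
  d8 = d1/2 = 3/4
  d9 = d5/4 + d1/5 = 67/40
  d10 = d7*3 = -96/5
Walk from origin (0, 0):
  seg 1: left by d5 = 11/2 → (-11/2, 0)
  seg 2: left by d7 = -32/5 → (9/10, 0)
  seg 3: right by d8 = 3/4 → (33/20, 0)
  seg 4: right by d4 = 1 → (53/20, 0)
  seg 5: right by d5 = 11/2 → (163/20, 0)
  seg 6: left by d7 = -32/5 → (291/20, 0)
  seg 7: up by d1 = 3/2 → (291/20, 3/2)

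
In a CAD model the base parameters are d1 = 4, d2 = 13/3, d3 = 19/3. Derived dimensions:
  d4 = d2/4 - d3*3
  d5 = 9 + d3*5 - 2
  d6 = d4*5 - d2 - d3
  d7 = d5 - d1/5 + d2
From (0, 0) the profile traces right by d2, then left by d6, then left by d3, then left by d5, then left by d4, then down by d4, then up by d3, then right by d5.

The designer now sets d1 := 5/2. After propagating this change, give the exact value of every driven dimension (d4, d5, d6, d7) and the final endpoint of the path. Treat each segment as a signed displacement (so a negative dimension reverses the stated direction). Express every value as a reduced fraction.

Apply edit: d1 := 5/2
  d4 = d2/4 - d3*3 = -215/12
  d5 = 9 + d3*5 - 2 = 116/3
  d6 = d4*5 - d2 - d3 = -401/4
  d7 = d5 - d1/5 + d2 = 85/2
Walk from origin (0, 0):
  seg 1: right by d2 = 13/3 → (13/3, 0)
  seg 2: left by d6 = -401/4 → (1255/12, 0)
  seg 3: left by d3 = 19/3 → (393/4, 0)
  seg 4: left by d5 = 116/3 → (715/12, 0)
  seg 5: left by d4 = -215/12 → (155/2, 0)
  seg 6: down by d4 = -215/12 → (155/2, 215/12)
  seg 7: up by d3 = 19/3 → (155/2, 97/4)
  seg 8: right by d5 = 116/3 → (697/6, 97/4)

d4 = -215/12
d5 = 116/3
d6 = -401/4
d7 = 85/2
endpoint = (697/6, 97/4)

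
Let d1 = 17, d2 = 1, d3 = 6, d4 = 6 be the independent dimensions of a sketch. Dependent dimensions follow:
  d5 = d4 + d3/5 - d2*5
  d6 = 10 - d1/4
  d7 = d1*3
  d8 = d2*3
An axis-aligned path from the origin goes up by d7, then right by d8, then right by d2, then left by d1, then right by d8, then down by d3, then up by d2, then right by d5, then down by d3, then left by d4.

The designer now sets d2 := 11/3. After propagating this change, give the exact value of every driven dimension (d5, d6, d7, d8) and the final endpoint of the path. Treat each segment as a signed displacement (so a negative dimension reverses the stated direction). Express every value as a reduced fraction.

d5 = -167/15
d6 = 23/4
d7 = 51
d8 = 11
endpoint = (-127/15, 128/3)

Apply edit: d2 := 11/3
  d5 = d4 + d3/5 - d2*5 = -167/15
  d6 = 10 - d1/4 = 23/4
  d7 = d1*3 = 51
  d8 = d2*3 = 11
Walk from origin (0, 0):
  seg 1: up by d7 = 51 → (0, 51)
  seg 2: right by d8 = 11 → (11, 51)
  seg 3: right by d2 = 11/3 → (44/3, 51)
  seg 4: left by d1 = 17 → (-7/3, 51)
  seg 5: right by d8 = 11 → (26/3, 51)
  seg 6: down by d3 = 6 → (26/3, 45)
  seg 7: up by d2 = 11/3 → (26/3, 146/3)
  seg 8: right by d5 = -167/15 → (-37/15, 146/3)
  seg 9: down by d3 = 6 → (-37/15, 128/3)
  seg 10: left by d4 = 6 → (-127/15, 128/3)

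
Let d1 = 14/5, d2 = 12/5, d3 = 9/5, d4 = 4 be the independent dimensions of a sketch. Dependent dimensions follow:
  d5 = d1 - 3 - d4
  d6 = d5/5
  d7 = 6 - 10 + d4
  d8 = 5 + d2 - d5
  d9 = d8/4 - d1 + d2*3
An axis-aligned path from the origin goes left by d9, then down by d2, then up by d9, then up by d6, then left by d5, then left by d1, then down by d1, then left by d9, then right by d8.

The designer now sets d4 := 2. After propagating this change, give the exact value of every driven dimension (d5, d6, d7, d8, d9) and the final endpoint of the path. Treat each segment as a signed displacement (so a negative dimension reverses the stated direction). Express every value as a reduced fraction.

d5 = -11/5
d6 = -11/25
d7 = -2
d8 = 48/5
d9 = 34/5
endpoint = (-23/5, 29/25)

Apply edit: d4 := 2
  d5 = d1 - 3 - d4 = -11/5
  d6 = d5/5 = -11/25
  d7 = 6 - 10 + d4 = -2
  d8 = 5 + d2 - d5 = 48/5
  d9 = d8/4 - d1 + d2*3 = 34/5
Walk from origin (0, 0):
  seg 1: left by d9 = 34/5 → (-34/5, 0)
  seg 2: down by d2 = 12/5 → (-34/5, -12/5)
  seg 3: up by d9 = 34/5 → (-34/5, 22/5)
  seg 4: up by d6 = -11/25 → (-34/5, 99/25)
  seg 5: left by d5 = -11/5 → (-23/5, 99/25)
  seg 6: left by d1 = 14/5 → (-37/5, 99/25)
  seg 7: down by d1 = 14/5 → (-37/5, 29/25)
  seg 8: left by d9 = 34/5 → (-71/5, 29/25)
  seg 9: right by d8 = 48/5 → (-23/5, 29/25)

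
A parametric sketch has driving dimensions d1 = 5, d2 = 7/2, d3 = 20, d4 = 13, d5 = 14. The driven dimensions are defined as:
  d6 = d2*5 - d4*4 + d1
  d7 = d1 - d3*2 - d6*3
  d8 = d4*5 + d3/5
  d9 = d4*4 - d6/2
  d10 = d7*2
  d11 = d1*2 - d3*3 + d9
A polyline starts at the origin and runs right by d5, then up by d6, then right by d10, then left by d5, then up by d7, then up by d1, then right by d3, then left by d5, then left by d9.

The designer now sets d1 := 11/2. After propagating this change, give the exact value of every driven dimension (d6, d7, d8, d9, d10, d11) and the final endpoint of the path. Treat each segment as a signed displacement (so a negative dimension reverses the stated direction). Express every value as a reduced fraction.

Apply edit: d1 := 11/2
  d6 = d2*5 - d4*4 + d1 = -29
  d7 = d1 - d3*2 - d6*3 = 105/2
  d8 = d4*5 + d3/5 = 69
  d9 = d4*4 - d6/2 = 133/2
  d10 = d7*2 = 105
  d11 = d1*2 - d3*3 + d9 = 35/2
Walk from origin (0, 0):
  seg 1: right by d5 = 14 → (14, 0)
  seg 2: up by d6 = -29 → (14, -29)
  seg 3: right by d10 = 105 → (119, -29)
  seg 4: left by d5 = 14 → (105, -29)
  seg 5: up by d7 = 105/2 → (105, 47/2)
  seg 6: up by d1 = 11/2 → (105, 29)
  seg 7: right by d3 = 20 → (125, 29)
  seg 8: left by d5 = 14 → (111, 29)
  seg 9: left by d9 = 133/2 → (89/2, 29)

d6 = -29
d7 = 105/2
d8 = 69
d9 = 133/2
d10 = 105
d11 = 35/2
endpoint = (89/2, 29)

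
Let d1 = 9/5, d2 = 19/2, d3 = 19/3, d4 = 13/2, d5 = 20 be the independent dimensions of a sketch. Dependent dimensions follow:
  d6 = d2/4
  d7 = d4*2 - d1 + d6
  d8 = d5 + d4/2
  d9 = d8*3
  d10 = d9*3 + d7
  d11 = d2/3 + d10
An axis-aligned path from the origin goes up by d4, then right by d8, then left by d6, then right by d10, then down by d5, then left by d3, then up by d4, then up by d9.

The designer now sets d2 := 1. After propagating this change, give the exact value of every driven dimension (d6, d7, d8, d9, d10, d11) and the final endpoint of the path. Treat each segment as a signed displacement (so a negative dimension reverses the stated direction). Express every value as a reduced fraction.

Apply edit: d2 := 1
  d6 = d2/4 = 1/4
  d7 = d4*2 - d1 + d6 = 229/20
  d8 = d5 + d4/2 = 93/4
  d9 = d8*3 = 279/4
  d10 = d9*3 + d7 = 2207/10
  d11 = d2/3 + d10 = 6631/30
Walk from origin (0, 0):
  seg 1: up by d4 = 13/2 → (0, 13/2)
  seg 2: right by d8 = 93/4 → (93/4, 13/2)
  seg 3: left by d6 = 1/4 → (23, 13/2)
  seg 4: right by d10 = 2207/10 → (2437/10, 13/2)
  seg 5: down by d5 = 20 → (2437/10, -27/2)
  seg 6: left by d3 = 19/3 → (7121/30, -27/2)
  seg 7: up by d4 = 13/2 → (7121/30, -7)
  seg 8: up by d9 = 279/4 → (7121/30, 251/4)

d6 = 1/4
d7 = 229/20
d8 = 93/4
d9 = 279/4
d10 = 2207/10
d11 = 6631/30
endpoint = (7121/30, 251/4)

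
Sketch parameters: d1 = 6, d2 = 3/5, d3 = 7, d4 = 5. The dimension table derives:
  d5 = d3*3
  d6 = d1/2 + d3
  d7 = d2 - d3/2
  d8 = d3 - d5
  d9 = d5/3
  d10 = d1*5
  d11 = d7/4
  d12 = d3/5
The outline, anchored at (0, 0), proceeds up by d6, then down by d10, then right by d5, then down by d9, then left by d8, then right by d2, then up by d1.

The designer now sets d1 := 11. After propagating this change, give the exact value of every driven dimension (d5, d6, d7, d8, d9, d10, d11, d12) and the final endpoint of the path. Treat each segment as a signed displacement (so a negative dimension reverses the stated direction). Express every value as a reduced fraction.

Apply edit: d1 := 11
  d5 = d3*3 = 21
  d6 = d1/2 + d3 = 25/2
  d7 = d2 - d3/2 = -29/10
  d8 = d3 - d5 = -14
  d9 = d5/3 = 7
  d10 = d1*5 = 55
  d11 = d7/4 = -29/40
  d12 = d3/5 = 7/5
Walk from origin (0, 0):
  seg 1: up by d6 = 25/2 → (0, 25/2)
  seg 2: down by d10 = 55 → (0, -85/2)
  seg 3: right by d5 = 21 → (21, -85/2)
  seg 4: down by d9 = 7 → (21, -99/2)
  seg 5: left by d8 = -14 → (35, -99/2)
  seg 6: right by d2 = 3/5 → (178/5, -99/2)
  seg 7: up by d1 = 11 → (178/5, -77/2)

d5 = 21
d6 = 25/2
d7 = -29/10
d8 = -14
d9 = 7
d10 = 55
d11 = -29/40
d12 = 7/5
endpoint = (178/5, -77/2)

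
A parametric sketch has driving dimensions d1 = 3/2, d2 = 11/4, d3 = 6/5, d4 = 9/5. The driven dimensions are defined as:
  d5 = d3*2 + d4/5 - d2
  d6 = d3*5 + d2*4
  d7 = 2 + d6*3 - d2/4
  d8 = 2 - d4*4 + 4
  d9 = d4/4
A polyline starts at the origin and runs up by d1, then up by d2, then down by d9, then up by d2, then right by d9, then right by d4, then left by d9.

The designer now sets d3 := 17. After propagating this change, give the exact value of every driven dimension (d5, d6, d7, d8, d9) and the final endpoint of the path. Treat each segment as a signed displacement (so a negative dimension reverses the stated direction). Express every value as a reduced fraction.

d5 = 3161/100
d6 = 96
d7 = 4629/16
d8 = -6/5
d9 = 9/20
endpoint = (9/5, 131/20)

Apply edit: d3 := 17
  d5 = d3*2 + d4/5 - d2 = 3161/100
  d6 = d3*5 + d2*4 = 96
  d7 = 2 + d6*3 - d2/4 = 4629/16
  d8 = 2 - d4*4 + 4 = -6/5
  d9 = d4/4 = 9/20
Walk from origin (0, 0):
  seg 1: up by d1 = 3/2 → (0, 3/2)
  seg 2: up by d2 = 11/4 → (0, 17/4)
  seg 3: down by d9 = 9/20 → (0, 19/5)
  seg 4: up by d2 = 11/4 → (0, 131/20)
  seg 5: right by d9 = 9/20 → (9/20, 131/20)
  seg 6: right by d4 = 9/5 → (9/4, 131/20)
  seg 7: left by d9 = 9/20 → (9/5, 131/20)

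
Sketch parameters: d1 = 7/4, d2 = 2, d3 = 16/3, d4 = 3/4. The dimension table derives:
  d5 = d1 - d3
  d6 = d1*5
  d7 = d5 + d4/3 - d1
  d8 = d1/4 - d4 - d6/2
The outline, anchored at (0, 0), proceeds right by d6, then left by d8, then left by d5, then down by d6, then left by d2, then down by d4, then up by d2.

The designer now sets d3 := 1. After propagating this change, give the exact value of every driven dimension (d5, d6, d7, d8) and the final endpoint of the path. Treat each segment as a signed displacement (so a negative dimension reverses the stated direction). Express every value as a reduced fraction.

d5 = 3/4
d6 = 35/4
d7 = -3/4
d8 = -75/16
endpoint = (171/16, -15/2)

Apply edit: d3 := 1
  d5 = d1 - d3 = 3/4
  d6 = d1*5 = 35/4
  d7 = d5 + d4/3 - d1 = -3/4
  d8 = d1/4 - d4 - d6/2 = -75/16
Walk from origin (0, 0):
  seg 1: right by d6 = 35/4 → (35/4, 0)
  seg 2: left by d8 = -75/16 → (215/16, 0)
  seg 3: left by d5 = 3/4 → (203/16, 0)
  seg 4: down by d6 = 35/4 → (203/16, -35/4)
  seg 5: left by d2 = 2 → (171/16, -35/4)
  seg 6: down by d4 = 3/4 → (171/16, -19/2)
  seg 7: up by d2 = 2 → (171/16, -15/2)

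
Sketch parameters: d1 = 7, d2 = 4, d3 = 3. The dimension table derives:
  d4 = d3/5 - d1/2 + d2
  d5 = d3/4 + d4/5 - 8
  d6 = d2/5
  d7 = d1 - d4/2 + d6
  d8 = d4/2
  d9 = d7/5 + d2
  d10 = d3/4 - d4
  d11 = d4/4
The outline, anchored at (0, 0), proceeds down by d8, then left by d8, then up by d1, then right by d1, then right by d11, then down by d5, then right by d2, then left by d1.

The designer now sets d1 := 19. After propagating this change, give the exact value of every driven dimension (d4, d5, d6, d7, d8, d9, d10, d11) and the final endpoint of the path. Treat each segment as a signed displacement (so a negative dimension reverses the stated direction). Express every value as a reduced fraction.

Apply edit: d1 := 19
  d4 = d3/5 - d1/2 + d2 = -49/10
  d5 = d3/4 + d4/5 - 8 = -823/100
  d6 = d2/5 = 4/5
  d7 = d1 - d4/2 + d6 = 89/4
  d8 = d4/2 = -49/20
  d9 = d7/5 + d2 = 169/20
  d10 = d3/4 - d4 = 113/20
  d11 = d4/4 = -49/40
Walk from origin (0, 0):
  seg 1: down by d8 = -49/20 → (0, 49/20)
  seg 2: left by d8 = -49/20 → (49/20, 49/20)
  seg 3: up by d1 = 19 → (49/20, 429/20)
  seg 4: right by d1 = 19 → (429/20, 429/20)
  seg 5: right by d11 = -49/40 → (809/40, 429/20)
  seg 6: down by d5 = -823/100 → (809/40, 742/25)
  seg 7: right by d2 = 4 → (969/40, 742/25)
  seg 8: left by d1 = 19 → (209/40, 742/25)

d4 = -49/10
d5 = -823/100
d6 = 4/5
d7 = 89/4
d8 = -49/20
d9 = 169/20
d10 = 113/20
d11 = -49/40
endpoint = (209/40, 742/25)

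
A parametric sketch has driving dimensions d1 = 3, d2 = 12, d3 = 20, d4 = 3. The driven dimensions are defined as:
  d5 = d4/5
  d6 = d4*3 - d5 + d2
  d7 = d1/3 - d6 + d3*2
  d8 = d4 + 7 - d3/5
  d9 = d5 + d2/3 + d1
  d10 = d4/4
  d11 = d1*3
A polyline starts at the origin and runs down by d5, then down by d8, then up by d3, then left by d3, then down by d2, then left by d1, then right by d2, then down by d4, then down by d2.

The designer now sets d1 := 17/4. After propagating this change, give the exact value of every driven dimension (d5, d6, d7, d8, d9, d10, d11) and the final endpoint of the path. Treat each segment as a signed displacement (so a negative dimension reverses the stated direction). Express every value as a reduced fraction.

Apply edit: d1 := 17/4
  d5 = d4/5 = 3/5
  d6 = d4*3 - d5 + d2 = 102/5
  d7 = d1/3 - d6 + d3*2 = 1261/60
  d8 = d4 + 7 - d3/5 = 6
  d9 = d5 + d2/3 + d1 = 177/20
  d10 = d4/4 = 3/4
  d11 = d1*3 = 51/4
Walk from origin (0, 0):
  seg 1: down by d5 = 3/5 → (0, -3/5)
  seg 2: down by d8 = 6 → (0, -33/5)
  seg 3: up by d3 = 20 → (0, 67/5)
  seg 4: left by d3 = 20 → (-20, 67/5)
  seg 5: down by d2 = 12 → (-20, 7/5)
  seg 6: left by d1 = 17/4 → (-97/4, 7/5)
  seg 7: right by d2 = 12 → (-49/4, 7/5)
  seg 8: down by d4 = 3 → (-49/4, -8/5)
  seg 9: down by d2 = 12 → (-49/4, -68/5)

d5 = 3/5
d6 = 102/5
d7 = 1261/60
d8 = 6
d9 = 177/20
d10 = 3/4
d11 = 51/4
endpoint = (-49/4, -68/5)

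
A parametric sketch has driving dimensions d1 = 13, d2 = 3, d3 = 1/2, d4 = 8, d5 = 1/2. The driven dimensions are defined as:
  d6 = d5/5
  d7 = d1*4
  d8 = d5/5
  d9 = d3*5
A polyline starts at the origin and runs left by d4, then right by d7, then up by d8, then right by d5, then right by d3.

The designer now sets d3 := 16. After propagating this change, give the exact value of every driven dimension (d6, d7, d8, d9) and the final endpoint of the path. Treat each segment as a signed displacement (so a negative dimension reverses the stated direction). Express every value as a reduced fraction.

d6 = 1/10
d7 = 52
d8 = 1/10
d9 = 80
endpoint = (121/2, 1/10)

Apply edit: d3 := 16
  d6 = d5/5 = 1/10
  d7 = d1*4 = 52
  d8 = d5/5 = 1/10
  d9 = d3*5 = 80
Walk from origin (0, 0):
  seg 1: left by d4 = 8 → (-8, 0)
  seg 2: right by d7 = 52 → (44, 0)
  seg 3: up by d8 = 1/10 → (44, 1/10)
  seg 4: right by d5 = 1/2 → (89/2, 1/10)
  seg 5: right by d3 = 16 → (121/2, 1/10)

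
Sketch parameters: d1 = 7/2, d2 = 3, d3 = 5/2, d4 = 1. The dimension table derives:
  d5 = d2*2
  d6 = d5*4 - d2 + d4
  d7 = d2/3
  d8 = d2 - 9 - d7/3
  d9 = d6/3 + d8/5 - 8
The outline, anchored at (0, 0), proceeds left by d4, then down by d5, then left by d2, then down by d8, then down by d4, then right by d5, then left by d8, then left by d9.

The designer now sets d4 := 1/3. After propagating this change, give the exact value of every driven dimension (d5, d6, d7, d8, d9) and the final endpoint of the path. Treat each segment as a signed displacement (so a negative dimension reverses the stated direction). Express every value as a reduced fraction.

d5 = 6
d6 = 64/3
d7 = 1
d8 = -19/3
d9 = -97/45
endpoint = (502/45, 0)

Apply edit: d4 := 1/3
  d5 = d2*2 = 6
  d6 = d5*4 - d2 + d4 = 64/3
  d7 = d2/3 = 1
  d8 = d2 - 9 - d7/3 = -19/3
  d9 = d6/3 + d8/5 - 8 = -97/45
Walk from origin (0, 0):
  seg 1: left by d4 = 1/3 → (-1/3, 0)
  seg 2: down by d5 = 6 → (-1/3, -6)
  seg 3: left by d2 = 3 → (-10/3, -6)
  seg 4: down by d8 = -19/3 → (-10/3, 1/3)
  seg 5: down by d4 = 1/3 → (-10/3, 0)
  seg 6: right by d5 = 6 → (8/3, 0)
  seg 7: left by d8 = -19/3 → (9, 0)
  seg 8: left by d9 = -97/45 → (502/45, 0)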